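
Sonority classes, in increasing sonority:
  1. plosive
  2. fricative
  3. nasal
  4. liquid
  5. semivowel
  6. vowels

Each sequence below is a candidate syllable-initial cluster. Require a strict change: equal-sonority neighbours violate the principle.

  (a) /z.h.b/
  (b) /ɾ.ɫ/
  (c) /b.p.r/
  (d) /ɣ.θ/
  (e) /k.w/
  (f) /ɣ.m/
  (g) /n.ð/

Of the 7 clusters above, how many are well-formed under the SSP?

(a) sonority 2-2-1: ill-formed.
(b) sonority 4-4: ill-formed.
(c) sonority 1-1-4: ill-formed.
(d) sonority 2-2: ill-formed.
(e) sonority 1-5: well-formed.
(f) sonority 2-3: well-formed.
(g) sonority 3-2: ill-formed.

2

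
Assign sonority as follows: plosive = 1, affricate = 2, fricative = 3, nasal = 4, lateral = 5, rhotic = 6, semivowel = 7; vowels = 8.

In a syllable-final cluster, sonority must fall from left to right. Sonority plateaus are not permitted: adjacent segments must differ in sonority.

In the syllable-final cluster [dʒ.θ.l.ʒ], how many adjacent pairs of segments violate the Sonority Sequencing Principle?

/dʒ/ is an affricate (sonority 2).
/θ/ is a fricative (sonority 3).
/l/ is a lateral (sonority 5).
/ʒ/ is a fricative (sonority 3).
/dʒ/→/θ/: 2→3 (does not fall) — violation.
/θ/→/l/: 3→5 (does not fall) — violation.
/l/→/ʒ/: 5→3 (falls) — ok.

2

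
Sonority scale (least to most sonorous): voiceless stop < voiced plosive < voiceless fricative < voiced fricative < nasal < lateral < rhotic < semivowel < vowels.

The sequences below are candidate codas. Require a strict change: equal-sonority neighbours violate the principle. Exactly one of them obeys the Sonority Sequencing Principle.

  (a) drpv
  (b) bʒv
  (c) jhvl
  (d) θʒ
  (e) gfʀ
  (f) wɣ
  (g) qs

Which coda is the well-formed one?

(a) sonority 2-7-1-4: ill-formed.
(b) sonority 2-4-4: ill-formed.
(c) sonority 8-3-4-6: ill-formed.
(d) sonority 3-4: ill-formed.
(e) sonority 2-3-7: ill-formed.
(f) sonority 8-4: well-formed.
(g) sonority 1-3: ill-formed.

f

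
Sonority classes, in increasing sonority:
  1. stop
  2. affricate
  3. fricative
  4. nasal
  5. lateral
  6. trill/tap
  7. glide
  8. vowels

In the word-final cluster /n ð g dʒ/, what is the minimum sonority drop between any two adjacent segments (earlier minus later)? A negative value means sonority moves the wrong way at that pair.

-1

/n/ — nasal, sonority 4.
/ð/ — fricative, sonority 3.
/g/ — stop, sonority 1.
/dʒ/ — affricate, sonority 2.
/n/→/ð/: change +1.
/ð/→/g/: change +2.
/g/→/dʒ/: change -1.
Minimum = -1.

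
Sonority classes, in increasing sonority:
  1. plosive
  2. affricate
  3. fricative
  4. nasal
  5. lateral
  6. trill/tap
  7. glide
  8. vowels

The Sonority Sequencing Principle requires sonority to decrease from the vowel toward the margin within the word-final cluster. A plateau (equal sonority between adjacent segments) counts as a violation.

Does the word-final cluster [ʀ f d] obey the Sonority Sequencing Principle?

yes

/ʀ/ — trill/tap, sonority 6.
/f/ — fricative, sonority 3.
/d/ — plosive, sonority 1.
The profile 6-3-1 strictly falls, so the word-final cluster satisfies the SSP.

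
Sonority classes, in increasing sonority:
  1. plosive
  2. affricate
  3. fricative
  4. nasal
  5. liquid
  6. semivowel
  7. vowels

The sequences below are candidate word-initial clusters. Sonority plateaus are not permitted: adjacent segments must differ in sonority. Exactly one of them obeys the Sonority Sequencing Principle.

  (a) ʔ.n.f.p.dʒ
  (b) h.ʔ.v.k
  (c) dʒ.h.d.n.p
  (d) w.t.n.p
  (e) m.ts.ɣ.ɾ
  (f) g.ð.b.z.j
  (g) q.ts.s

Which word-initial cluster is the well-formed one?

g

(a) ʔ.n.f.p.dʒ: profile 1-4-3-1-2 — violates.
(b) h.ʔ.v.k: profile 3-1-3-1 — violates.
(c) dʒ.h.d.n.p: profile 2-3-1-4-1 — violates.
(d) w.t.n.p: profile 6-1-4-1 — violates.
(e) m.ts.ɣ.ɾ: profile 4-2-3-5 — violates.
(f) g.ð.b.z.j: profile 1-3-1-3-6 — violates.
(g) q.ts.s: profile 1-2-3 — obeys.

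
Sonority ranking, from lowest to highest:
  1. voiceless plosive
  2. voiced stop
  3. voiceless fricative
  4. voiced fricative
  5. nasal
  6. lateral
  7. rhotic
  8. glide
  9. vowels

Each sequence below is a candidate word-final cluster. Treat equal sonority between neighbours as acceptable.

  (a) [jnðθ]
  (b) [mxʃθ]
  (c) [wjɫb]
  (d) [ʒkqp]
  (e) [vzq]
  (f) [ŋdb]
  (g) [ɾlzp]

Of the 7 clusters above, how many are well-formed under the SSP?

(a) sonority 8-5-4-3: well-formed.
(b) sonority 5-3-3-3: well-formed.
(c) sonority 8-8-6-2: well-formed.
(d) sonority 4-1-1-1: well-formed.
(e) sonority 4-4-1: well-formed.
(f) sonority 5-2-2: well-formed.
(g) sonority 7-6-4-1: well-formed.

7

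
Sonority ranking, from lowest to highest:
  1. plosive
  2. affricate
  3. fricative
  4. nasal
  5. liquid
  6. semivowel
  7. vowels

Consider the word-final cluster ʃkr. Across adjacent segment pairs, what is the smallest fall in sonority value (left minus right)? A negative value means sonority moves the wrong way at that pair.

-4

/ʃ/: fricative = 3.
/k/: plosive = 1.
/r/: liquid = 5.
/ʃ/→/k/: change +2.
/k/→/r/: change -4.
Minimum = -4.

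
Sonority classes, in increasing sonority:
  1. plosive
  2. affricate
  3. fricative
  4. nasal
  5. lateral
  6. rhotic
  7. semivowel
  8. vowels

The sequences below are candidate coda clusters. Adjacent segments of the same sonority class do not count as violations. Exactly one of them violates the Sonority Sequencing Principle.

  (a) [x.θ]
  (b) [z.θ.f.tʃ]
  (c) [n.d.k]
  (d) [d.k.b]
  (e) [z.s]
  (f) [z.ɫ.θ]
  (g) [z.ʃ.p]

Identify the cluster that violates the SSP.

f

(a) sonority 3-3: well-formed.
(b) sonority 3-3-3-2: well-formed.
(c) sonority 4-1-1: well-formed.
(d) sonority 1-1-1: well-formed.
(e) sonority 3-3: well-formed.
(f) sonority 3-5-3: ill-formed.
(g) sonority 3-3-1: well-formed.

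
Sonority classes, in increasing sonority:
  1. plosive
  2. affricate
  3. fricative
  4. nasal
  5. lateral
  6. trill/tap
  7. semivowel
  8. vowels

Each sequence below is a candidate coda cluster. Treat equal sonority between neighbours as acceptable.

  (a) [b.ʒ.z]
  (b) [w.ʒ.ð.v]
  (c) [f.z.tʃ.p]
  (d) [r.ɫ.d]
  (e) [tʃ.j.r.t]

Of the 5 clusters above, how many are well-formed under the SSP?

(a) 1-3-3 → violates
(b) 7-3-3-3 → obeys
(c) 3-3-2-1 → obeys
(d) 6-5-1 → obeys
(e) 2-7-6-1 → violates

3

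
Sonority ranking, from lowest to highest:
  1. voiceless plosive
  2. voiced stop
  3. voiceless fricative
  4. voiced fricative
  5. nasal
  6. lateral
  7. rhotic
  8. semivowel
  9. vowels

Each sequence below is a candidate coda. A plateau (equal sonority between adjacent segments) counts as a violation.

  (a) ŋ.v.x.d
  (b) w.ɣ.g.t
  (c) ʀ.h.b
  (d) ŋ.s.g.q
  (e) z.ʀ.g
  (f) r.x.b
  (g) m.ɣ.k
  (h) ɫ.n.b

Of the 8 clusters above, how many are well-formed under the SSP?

7

(a) 5-4-3-2 → obeys
(b) 8-4-2-1 → obeys
(c) 7-3-2 → obeys
(d) 5-3-2-1 → obeys
(e) 4-7-2 → violates
(f) 7-3-2 → obeys
(g) 5-4-1 → obeys
(h) 6-5-2 → obeys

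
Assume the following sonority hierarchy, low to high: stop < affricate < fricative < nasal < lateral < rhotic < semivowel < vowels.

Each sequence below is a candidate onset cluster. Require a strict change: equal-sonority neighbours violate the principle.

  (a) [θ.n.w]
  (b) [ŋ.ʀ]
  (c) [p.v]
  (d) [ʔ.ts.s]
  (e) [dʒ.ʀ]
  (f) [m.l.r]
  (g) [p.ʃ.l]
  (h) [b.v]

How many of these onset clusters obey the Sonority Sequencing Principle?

8

(a) 3-4-7 → obeys
(b) 4-6 → obeys
(c) 1-3 → obeys
(d) 1-2-3 → obeys
(e) 2-6 → obeys
(f) 4-5-6 → obeys
(g) 1-3-5 → obeys
(h) 1-3 → obeys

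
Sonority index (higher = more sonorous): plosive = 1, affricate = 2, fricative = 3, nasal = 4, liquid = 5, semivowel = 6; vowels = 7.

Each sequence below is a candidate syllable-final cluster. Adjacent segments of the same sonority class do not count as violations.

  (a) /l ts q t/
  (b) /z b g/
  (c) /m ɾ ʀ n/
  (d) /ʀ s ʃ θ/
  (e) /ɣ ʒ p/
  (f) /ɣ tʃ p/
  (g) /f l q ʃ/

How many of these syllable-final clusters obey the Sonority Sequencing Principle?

5

(a) /l ts q t/: profile 5-2-1-1 — obeys.
(b) /z b g/: profile 3-1-1 — obeys.
(c) /m ɾ ʀ n/: profile 4-5-5-4 — violates.
(d) /ʀ s ʃ θ/: profile 5-3-3-3 — obeys.
(e) /ɣ ʒ p/: profile 3-3-1 — obeys.
(f) /ɣ tʃ p/: profile 3-2-1 — obeys.
(g) /f l q ʃ/: profile 3-5-1-3 — violates.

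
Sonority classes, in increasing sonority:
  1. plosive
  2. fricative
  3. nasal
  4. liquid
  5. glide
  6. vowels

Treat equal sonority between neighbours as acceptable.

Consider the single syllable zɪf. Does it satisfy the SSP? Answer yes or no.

Onset: /z/ is a fricative (sonority 2); then the nucleus /ɪ/ (sonority 6).
Onset profile 2-6 — rises to the nucleus.
Coda: /f/ is a fricative (sonority 2).
Coda profile 6-2 — falls from the nucleus.

yes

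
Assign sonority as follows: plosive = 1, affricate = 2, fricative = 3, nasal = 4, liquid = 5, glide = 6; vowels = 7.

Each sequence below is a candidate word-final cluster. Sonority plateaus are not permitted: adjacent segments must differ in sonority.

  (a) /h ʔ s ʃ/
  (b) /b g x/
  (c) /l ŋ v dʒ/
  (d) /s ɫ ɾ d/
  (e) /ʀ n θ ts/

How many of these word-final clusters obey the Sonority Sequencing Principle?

(a) /h ʔ s ʃ/: profile 3-1-3-3 — violates.
(b) /b g x/: profile 1-1-3 — violates.
(c) /l ŋ v dʒ/: profile 5-4-3-2 — obeys.
(d) /s ɫ ɾ d/: profile 3-5-5-1 — violates.
(e) /ʀ n θ ts/: profile 5-4-3-2 — obeys.

2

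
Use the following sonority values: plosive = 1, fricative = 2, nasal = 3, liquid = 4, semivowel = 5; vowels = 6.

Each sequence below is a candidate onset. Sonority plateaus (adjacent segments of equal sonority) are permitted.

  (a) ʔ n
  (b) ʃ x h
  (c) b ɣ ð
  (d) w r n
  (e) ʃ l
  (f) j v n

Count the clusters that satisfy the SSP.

(a) 1-3 → obeys
(b) 2-2-2 → obeys
(c) 1-2-2 → obeys
(d) 5-4-3 → violates
(e) 2-4 → obeys
(f) 5-2-3 → violates

4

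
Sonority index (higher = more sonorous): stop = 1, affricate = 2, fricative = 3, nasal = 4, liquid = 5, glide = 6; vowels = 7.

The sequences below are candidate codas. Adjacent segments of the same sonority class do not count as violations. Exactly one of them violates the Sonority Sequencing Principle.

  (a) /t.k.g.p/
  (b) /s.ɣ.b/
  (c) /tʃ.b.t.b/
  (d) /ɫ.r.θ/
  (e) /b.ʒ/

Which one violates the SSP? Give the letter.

e

(a) /t.k.g.p/: profile 1-1-1-1 — obeys.
(b) /s.ɣ.b/: profile 3-3-1 — obeys.
(c) /tʃ.b.t.b/: profile 2-1-1-1 — obeys.
(d) /ɫ.r.θ/: profile 5-5-3 — obeys.
(e) /b.ʒ/: profile 1-3 — violates.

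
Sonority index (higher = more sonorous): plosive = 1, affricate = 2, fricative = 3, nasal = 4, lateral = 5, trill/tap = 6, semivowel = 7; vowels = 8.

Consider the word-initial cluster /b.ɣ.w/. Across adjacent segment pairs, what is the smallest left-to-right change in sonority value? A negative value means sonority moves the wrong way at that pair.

/b/ is a plosive (sonority 1).
/ɣ/ is a fricative (sonority 3).
/w/ is a semivowel (sonority 7).
/b/→/ɣ/: change +2.
/ɣ/→/w/: change +4.
Minimum = 2.

2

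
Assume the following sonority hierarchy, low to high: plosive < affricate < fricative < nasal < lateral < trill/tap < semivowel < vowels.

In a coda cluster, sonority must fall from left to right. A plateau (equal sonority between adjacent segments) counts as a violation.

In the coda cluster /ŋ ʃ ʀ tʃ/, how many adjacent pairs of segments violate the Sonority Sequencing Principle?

/ŋ/ — nasal, sonority 4.
/ʃ/ — fricative, sonority 3.
/ʀ/ — trill/tap, sonority 6.
/tʃ/ — affricate, sonority 2.
/ŋ/→/ʃ/: 4→3 (falls) — ok.
/ʃ/→/ʀ/: 3→6 (does not fall) — violation.
/ʀ/→/tʃ/: 6→2 (falls) — ok.

1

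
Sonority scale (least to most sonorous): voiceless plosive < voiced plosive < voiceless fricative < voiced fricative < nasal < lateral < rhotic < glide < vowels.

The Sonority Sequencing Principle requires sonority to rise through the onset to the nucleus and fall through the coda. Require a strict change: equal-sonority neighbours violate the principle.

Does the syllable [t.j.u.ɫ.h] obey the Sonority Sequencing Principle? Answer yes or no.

Onset: /t/ is a voiceless plosive (sonority 1), /j/ is a glide (sonority 8); then the nucleus /u/ (sonority 9).
Onset profile 1-8-9 — rises to the nucleus.
Coda: /ɫ/ is a lateral (sonority 6), /h/ is a voiceless fricative (sonority 3).
Coda profile 9-6-3 — falls from the nucleus.

yes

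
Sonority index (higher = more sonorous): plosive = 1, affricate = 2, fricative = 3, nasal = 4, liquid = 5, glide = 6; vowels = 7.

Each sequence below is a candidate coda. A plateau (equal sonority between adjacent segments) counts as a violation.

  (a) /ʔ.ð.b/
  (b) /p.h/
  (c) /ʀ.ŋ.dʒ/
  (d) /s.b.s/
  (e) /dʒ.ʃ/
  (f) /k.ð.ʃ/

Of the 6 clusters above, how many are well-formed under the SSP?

(a) sonority 1-3-1: ill-formed.
(b) sonority 1-3: ill-formed.
(c) sonority 5-4-2: well-formed.
(d) sonority 3-1-3: ill-formed.
(e) sonority 2-3: ill-formed.
(f) sonority 1-3-3: ill-formed.

1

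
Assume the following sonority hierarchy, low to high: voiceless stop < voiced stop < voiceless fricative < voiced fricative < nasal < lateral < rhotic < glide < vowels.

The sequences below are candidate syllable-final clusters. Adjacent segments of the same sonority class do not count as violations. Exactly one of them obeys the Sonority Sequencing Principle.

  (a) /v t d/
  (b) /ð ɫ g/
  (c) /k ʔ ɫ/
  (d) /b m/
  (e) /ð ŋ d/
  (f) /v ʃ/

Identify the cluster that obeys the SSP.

f

(a) sonority 4-1-2: ill-formed.
(b) sonority 4-6-2: ill-formed.
(c) sonority 1-1-6: ill-formed.
(d) sonority 2-5: ill-formed.
(e) sonority 4-5-2: ill-formed.
(f) sonority 4-3: well-formed.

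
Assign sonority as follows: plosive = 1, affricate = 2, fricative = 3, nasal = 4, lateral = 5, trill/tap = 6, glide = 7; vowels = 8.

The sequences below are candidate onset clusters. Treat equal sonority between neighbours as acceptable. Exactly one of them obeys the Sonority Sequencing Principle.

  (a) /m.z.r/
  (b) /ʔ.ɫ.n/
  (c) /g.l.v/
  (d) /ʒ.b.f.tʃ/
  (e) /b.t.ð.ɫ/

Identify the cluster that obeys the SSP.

e

(a) /m.z.r/: profile 4-3-6 — violates.
(b) /ʔ.ɫ.n/: profile 1-5-4 — violates.
(c) /g.l.v/: profile 1-5-3 — violates.
(d) /ʒ.b.f.tʃ/: profile 3-1-3-2 — violates.
(e) /b.t.ð.ɫ/: profile 1-1-3-5 — obeys.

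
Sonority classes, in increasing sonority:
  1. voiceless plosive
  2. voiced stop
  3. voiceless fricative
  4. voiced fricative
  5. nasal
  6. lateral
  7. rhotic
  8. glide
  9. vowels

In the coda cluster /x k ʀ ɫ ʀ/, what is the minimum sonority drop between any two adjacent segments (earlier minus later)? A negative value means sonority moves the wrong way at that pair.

-6

/x/ is a voiceless fricative (sonority 3).
/k/ is a voiceless plosive (sonority 1).
/ʀ/ is a rhotic (sonority 7).
/ɫ/ is a lateral (sonority 6).
/ʀ/ is a rhotic (sonority 7).
/x/→/k/: change +2.
/k/→/ʀ/: change -6.
/ʀ/→/ɫ/: change +1.
/ɫ/→/ʀ/: change -1.
Minimum = -6.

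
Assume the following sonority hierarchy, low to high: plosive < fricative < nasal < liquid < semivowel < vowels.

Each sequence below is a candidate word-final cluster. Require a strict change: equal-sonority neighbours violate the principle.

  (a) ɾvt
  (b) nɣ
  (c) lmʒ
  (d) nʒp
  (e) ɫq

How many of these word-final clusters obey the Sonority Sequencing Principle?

(a) ɾvt: profile 4-2-1 — obeys.
(b) nɣ: profile 3-2 — obeys.
(c) lmʒ: profile 4-3-2 — obeys.
(d) nʒp: profile 3-2-1 — obeys.
(e) ɫq: profile 4-1 — obeys.

5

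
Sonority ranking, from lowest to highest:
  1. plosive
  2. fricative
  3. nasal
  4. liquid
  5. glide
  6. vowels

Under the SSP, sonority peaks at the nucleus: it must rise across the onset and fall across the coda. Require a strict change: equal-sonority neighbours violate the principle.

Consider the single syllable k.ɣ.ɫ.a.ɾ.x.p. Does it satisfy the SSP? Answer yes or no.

Onset: /k/ is a plosive (sonority 1), /ɣ/ is a fricative (sonority 2), /ɫ/ is a liquid (sonority 4); then the nucleus /a/ (sonority 6).
Onset profile 1-2-4-6 — rises to the nucleus.
Coda: /ɾ/ is a liquid (sonority 4), /x/ is a fricative (sonority 2), /p/ is a plosive (sonority 1).
Coda profile 6-4-2-1 — falls from the nucleus.

yes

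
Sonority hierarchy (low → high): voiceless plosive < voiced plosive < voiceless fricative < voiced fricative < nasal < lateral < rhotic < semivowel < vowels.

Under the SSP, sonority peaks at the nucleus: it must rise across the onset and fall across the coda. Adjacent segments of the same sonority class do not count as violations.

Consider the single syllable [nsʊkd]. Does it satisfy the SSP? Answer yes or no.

no

Onset: /n/ is a nasal (sonority 5), /s/ is a voiceless fricative (sonority 3); then the nucleus /ʊ/ (sonority 9).
Onset profile 5-3-9 — does not rise throughout.
Coda: /k/ is a voiceless plosive (sonority 1), /d/ is a voiced plosive (sonority 2).
Coda profile 9-1-2 — does not fall throughout.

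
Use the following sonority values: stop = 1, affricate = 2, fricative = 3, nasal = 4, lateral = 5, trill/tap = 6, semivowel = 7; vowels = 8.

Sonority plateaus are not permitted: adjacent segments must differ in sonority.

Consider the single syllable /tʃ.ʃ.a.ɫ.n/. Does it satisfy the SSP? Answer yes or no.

Onset: /tʃ/ is an affricate (sonority 2), /ʃ/ is a fricative (sonority 3); then the nucleus /a/ (sonority 8).
Onset profile 2-3-8 — rises to the nucleus.
Coda: /ɫ/ is a lateral (sonority 5), /n/ is a nasal (sonority 4).
Coda profile 8-5-4 — falls from the nucleus.

yes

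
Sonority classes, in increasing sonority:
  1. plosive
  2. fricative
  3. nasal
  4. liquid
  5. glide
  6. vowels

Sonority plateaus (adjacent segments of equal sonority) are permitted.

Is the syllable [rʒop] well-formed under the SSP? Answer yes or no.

no

Onset: /r/ is a liquid (sonority 4), /ʒ/ is a fricative (sonority 2); then the nucleus /o/ (sonority 6).
Onset profile 4-2-6 — does not rise throughout.
Coda: /p/ is a plosive (sonority 1).
Coda profile 6-1 — falls from the nucleus.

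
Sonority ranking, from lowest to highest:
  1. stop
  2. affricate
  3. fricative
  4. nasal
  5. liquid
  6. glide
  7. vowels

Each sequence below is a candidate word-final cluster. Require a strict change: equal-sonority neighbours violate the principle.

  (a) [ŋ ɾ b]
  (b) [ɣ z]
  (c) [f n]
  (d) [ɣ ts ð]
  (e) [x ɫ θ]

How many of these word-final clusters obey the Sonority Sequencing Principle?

(a) sonority 4-5-1: ill-formed.
(b) sonority 3-3: ill-formed.
(c) sonority 3-4: ill-formed.
(d) sonority 3-2-3: ill-formed.
(e) sonority 3-5-3: ill-formed.

0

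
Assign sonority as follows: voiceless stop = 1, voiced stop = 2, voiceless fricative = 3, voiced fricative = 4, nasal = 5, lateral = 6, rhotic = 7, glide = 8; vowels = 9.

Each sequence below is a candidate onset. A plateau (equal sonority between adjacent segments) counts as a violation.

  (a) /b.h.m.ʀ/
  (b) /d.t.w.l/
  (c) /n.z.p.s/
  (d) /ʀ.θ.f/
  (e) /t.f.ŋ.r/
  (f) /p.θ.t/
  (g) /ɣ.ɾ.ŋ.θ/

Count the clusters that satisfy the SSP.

2

(a) sonority 2-3-5-7: well-formed.
(b) sonority 2-1-8-6: ill-formed.
(c) sonority 5-4-1-3: ill-formed.
(d) sonority 7-3-3: ill-formed.
(e) sonority 1-3-5-7: well-formed.
(f) sonority 1-3-1: ill-formed.
(g) sonority 4-7-5-3: ill-formed.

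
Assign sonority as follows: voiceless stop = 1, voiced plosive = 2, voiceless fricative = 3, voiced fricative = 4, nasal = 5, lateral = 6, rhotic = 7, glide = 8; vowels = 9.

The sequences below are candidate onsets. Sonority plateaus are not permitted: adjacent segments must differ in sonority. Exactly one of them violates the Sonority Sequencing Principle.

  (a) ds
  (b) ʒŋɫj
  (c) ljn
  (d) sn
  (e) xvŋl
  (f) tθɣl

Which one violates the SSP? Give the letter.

c

(a) ds: profile 2-3 — obeys.
(b) ʒŋɫj: profile 4-5-6-8 — obeys.
(c) ljn: profile 6-8-5 — violates.
(d) sn: profile 3-5 — obeys.
(e) xvŋl: profile 3-4-5-6 — obeys.
(f) tθɣl: profile 1-3-4-6 — obeys.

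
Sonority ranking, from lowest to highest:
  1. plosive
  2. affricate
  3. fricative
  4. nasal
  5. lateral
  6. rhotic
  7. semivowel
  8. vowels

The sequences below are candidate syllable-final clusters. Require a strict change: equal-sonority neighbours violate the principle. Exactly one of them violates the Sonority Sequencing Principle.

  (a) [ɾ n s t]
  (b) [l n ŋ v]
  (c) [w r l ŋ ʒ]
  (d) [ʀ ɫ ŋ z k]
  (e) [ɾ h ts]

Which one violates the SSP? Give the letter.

b

(a) 6-4-3-1 → obeys
(b) 5-4-4-3 → violates
(c) 7-6-5-4-3 → obeys
(d) 6-5-4-3-1 → obeys
(e) 6-3-2 → obeys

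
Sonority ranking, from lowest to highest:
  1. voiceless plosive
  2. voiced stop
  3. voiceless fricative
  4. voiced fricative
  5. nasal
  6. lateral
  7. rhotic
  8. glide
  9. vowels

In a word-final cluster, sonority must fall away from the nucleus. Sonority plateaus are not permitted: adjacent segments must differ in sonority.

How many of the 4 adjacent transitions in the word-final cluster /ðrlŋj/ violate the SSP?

2

/ð/: voiced fricative = 4.
/r/: rhotic = 7.
/l/: lateral = 6.
/ŋ/: nasal = 5.
/j/: glide = 8.
/ð/→/r/: 4→7 (does not fall) — violation.
/r/→/l/: 7→6 (falls) — ok.
/l/→/ŋ/: 6→5 (falls) — ok.
/ŋ/→/j/: 5→8 (does not fall) — violation.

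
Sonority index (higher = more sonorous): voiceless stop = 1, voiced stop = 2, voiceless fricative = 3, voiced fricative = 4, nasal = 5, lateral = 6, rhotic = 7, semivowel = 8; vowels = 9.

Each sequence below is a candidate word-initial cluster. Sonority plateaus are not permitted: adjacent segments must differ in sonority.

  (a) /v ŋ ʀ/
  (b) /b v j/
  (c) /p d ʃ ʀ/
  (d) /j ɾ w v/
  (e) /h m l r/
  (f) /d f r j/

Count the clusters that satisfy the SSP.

5

(a) sonority 4-5-7: well-formed.
(b) sonority 2-4-8: well-formed.
(c) sonority 1-2-3-7: well-formed.
(d) sonority 8-7-8-4: ill-formed.
(e) sonority 3-5-6-7: well-formed.
(f) sonority 2-3-7-8: well-formed.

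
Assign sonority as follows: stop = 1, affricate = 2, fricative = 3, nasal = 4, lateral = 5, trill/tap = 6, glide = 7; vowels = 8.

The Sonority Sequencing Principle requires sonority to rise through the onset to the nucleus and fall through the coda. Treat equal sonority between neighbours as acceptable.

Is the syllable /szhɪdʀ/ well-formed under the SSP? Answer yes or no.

no

Onset: /s/ is a fricative (sonority 3), /z/ is a fricative (sonority 3), /h/ is a fricative (sonority 3); then the nucleus /ɪ/ (sonority 8).
Onset profile 3-3-3-8 — rises to the nucleus.
Coda: /d/ is a stop (sonority 1), /ʀ/ is a trill/tap (sonority 6).
Coda profile 8-1-6 — does not fall throughout.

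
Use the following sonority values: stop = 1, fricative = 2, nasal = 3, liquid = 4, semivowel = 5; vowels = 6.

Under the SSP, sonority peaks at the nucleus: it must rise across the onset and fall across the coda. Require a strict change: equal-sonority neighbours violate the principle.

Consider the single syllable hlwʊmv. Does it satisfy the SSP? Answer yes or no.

yes

Onset: /h/ is a fricative (sonority 2), /l/ is a liquid (sonority 4), /w/ is a semivowel (sonority 5); then the nucleus /ʊ/ (sonority 6).
Onset profile 2-4-5-6 — rises to the nucleus.
Coda: /m/ is a nasal (sonority 3), /v/ is a fricative (sonority 2).
Coda profile 6-3-2 — falls from the nucleus.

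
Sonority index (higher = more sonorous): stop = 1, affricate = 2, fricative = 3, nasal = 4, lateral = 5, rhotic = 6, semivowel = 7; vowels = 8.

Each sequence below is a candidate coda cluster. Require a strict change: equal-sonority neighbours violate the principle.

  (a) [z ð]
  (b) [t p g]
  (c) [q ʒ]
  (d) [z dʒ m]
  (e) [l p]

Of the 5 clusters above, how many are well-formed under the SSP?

1

(a) [z ð]: profile 3-3 — violates.
(b) [t p g]: profile 1-1-1 — violates.
(c) [q ʒ]: profile 1-3 — violates.
(d) [z dʒ m]: profile 3-2-4 — violates.
(e) [l p]: profile 5-1 — obeys.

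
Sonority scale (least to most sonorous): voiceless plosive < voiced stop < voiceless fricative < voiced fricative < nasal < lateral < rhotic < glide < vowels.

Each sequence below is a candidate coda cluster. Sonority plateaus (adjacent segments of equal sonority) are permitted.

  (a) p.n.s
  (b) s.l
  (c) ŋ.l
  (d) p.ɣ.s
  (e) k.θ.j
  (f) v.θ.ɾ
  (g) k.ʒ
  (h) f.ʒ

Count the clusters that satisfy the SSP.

0

(a) sonority 1-5-3: ill-formed.
(b) sonority 3-6: ill-formed.
(c) sonority 5-6: ill-formed.
(d) sonority 1-4-3: ill-formed.
(e) sonority 1-3-8: ill-formed.
(f) sonority 4-3-7: ill-formed.
(g) sonority 1-4: ill-formed.
(h) sonority 3-4: ill-formed.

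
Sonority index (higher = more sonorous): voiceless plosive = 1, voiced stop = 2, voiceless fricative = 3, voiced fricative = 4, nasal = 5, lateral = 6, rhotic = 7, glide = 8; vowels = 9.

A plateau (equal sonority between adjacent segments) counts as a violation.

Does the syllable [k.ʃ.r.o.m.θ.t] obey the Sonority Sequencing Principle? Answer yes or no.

yes

Onset: /k/ is a voiceless plosive (sonority 1), /ʃ/ is a voiceless fricative (sonority 3), /r/ is a rhotic (sonority 7); then the nucleus /o/ (sonority 9).
Onset profile 1-3-7-9 — rises to the nucleus.
Coda: /m/ is a nasal (sonority 5), /θ/ is a voiceless fricative (sonority 3), /t/ is a voiceless plosive (sonority 1).
Coda profile 9-5-3-1 — falls from the nucleus.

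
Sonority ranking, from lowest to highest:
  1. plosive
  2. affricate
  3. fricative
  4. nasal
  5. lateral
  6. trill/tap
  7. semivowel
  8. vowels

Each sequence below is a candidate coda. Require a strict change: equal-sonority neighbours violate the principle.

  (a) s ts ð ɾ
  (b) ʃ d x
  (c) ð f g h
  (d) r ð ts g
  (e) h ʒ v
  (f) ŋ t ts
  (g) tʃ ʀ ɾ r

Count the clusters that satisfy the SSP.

(a) 3-2-3-6 → violates
(b) 3-1-3 → violates
(c) 3-3-1-3 → violates
(d) 6-3-2-1 → obeys
(e) 3-3-3 → violates
(f) 4-1-2 → violates
(g) 2-6-6-6 → violates

1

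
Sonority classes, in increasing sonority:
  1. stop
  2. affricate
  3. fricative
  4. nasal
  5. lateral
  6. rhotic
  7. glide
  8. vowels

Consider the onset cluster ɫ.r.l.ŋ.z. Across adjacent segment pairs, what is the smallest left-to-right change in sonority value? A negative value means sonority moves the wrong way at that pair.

/ɫ/ — lateral, sonority 5.
/r/ — rhotic, sonority 6.
/l/ — lateral, sonority 5.
/ŋ/ — nasal, sonority 4.
/z/ — fricative, sonority 3.
/ɫ/→/r/: change +1.
/r/→/l/: change -1.
/l/→/ŋ/: change -1.
/ŋ/→/z/: change -1.
Minimum = -1.

-1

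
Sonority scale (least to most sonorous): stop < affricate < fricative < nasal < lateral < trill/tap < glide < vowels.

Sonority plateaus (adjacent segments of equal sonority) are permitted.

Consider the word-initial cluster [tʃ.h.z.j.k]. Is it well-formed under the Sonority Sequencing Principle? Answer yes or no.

no

/tʃ/ is an affricate (sonority 2).
/h/ is a fricative (sonority 3).
/z/ is a fricative (sonority 3).
/j/ is a glide (sonority 7).
/k/ is a stop (sonority 1).
The profile is 2-3-3-7-1. Between /j/ (7) and /k/ (1) sonority does not rise, so the cluster violates the SSP.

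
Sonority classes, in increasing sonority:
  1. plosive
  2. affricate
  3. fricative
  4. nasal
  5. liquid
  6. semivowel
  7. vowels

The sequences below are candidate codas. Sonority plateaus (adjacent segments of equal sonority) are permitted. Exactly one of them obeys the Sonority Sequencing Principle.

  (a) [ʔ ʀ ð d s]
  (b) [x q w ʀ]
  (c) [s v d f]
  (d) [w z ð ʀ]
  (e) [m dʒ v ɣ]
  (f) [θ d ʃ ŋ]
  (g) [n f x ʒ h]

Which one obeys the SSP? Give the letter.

g

(a) [ʔ ʀ ð d s]: profile 1-5-3-1-3 — violates.
(b) [x q w ʀ]: profile 3-1-6-5 — violates.
(c) [s v d f]: profile 3-3-1-3 — violates.
(d) [w z ð ʀ]: profile 6-3-3-5 — violates.
(e) [m dʒ v ɣ]: profile 4-2-3-3 — violates.
(f) [θ d ʃ ŋ]: profile 3-1-3-4 — violates.
(g) [n f x ʒ h]: profile 4-3-3-3-3 — obeys.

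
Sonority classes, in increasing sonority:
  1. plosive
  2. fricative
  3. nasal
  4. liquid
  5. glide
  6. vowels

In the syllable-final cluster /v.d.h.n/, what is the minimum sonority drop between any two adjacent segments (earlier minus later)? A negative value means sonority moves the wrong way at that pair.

/v/: fricative = 2.
/d/: plosive = 1.
/h/: fricative = 2.
/n/: nasal = 3.
/v/→/d/: change +1.
/d/→/h/: change -1.
/h/→/n/: change -1.
Minimum = -1.

-1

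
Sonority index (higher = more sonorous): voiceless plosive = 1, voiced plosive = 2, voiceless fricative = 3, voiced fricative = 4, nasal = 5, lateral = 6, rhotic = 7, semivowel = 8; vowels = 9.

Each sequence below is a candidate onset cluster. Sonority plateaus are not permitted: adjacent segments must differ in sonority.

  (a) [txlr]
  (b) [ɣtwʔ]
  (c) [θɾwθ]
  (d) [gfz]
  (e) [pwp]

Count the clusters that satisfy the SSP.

(a) [txlr]: profile 1-3-6-7 — obeys.
(b) [ɣtwʔ]: profile 4-1-8-1 — violates.
(c) [θɾwθ]: profile 3-7-8-3 — violates.
(d) [gfz]: profile 2-3-4 — obeys.
(e) [pwp]: profile 1-8-1 — violates.

2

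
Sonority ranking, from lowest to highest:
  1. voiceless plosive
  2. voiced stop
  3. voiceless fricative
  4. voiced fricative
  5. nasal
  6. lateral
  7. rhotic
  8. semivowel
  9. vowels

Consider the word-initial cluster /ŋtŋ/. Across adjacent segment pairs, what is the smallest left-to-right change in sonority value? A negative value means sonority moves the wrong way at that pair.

-4

/ŋ/ is a nasal (sonority 5).
/t/ is a voiceless plosive (sonority 1).
/ŋ/ is a nasal (sonority 5).
/ŋ/→/t/: change -4.
/t/→/ŋ/: change +4.
Minimum = -4.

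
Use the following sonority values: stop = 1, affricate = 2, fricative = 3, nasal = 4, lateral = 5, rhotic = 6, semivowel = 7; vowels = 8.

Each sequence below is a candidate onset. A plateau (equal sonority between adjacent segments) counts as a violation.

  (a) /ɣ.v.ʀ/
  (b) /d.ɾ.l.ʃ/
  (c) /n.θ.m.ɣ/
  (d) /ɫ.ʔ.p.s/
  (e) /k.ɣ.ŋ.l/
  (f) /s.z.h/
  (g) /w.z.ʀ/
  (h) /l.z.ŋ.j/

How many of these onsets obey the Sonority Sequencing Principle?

(a) /ɣ.v.ʀ/: profile 3-3-6 — violates.
(b) /d.ɾ.l.ʃ/: profile 1-6-5-3 — violates.
(c) /n.θ.m.ɣ/: profile 4-3-4-3 — violates.
(d) /ɫ.ʔ.p.s/: profile 5-1-1-3 — violates.
(e) /k.ɣ.ŋ.l/: profile 1-3-4-5 — obeys.
(f) /s.z.h/: profile 3-3-3 — violates.
(g) /w.z.ʀ/: profile 7-3-6 — violates.
(h) /l.z.ŋ.j/: profile 5-3-4-7 — violates.

1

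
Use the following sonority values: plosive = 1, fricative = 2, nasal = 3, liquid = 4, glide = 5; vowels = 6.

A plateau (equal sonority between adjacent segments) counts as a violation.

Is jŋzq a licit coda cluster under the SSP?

/j/: glide = 5.
/ŋ/: nasal = 3.
/z/: fricative = 2.
/q/: plosive = 1.
The profile 5-3-2-1 strictly falls, so the coda cluster satisfies the SSP.

yes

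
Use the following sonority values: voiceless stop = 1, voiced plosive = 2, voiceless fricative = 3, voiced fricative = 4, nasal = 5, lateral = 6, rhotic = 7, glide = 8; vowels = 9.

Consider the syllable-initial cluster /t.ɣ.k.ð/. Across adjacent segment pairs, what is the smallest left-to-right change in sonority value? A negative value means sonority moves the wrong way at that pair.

/t/: voiceless stop = 1.
/ɣ/: voiced fricative = 4.
/k/: voiceless stop = 1.
/ð/: voiced fricative = 4.
/t/→/ɣ/: change +3.
/ɣ/→/k/: change -3.
/k/→/ð/: change +3.
Minimum = -3.

-3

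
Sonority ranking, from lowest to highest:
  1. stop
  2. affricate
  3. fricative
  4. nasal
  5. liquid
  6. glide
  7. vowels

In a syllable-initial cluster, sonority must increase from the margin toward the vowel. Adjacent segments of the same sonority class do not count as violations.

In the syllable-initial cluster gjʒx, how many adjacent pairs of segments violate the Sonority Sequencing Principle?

1

/g/ — stop, sonority 1.
/j/ — glide, sonority 6.
/ʒ/ — fricative, sonority 3.
/x/ — fricative, sonority 3.
/g/→/j/: 1→6 (rises) — ok.
/j/→/ʒ/: 6→3 (does not rise) — violation.
/ʒ/→/x/: 3→3 (plateau, allowed) — ok.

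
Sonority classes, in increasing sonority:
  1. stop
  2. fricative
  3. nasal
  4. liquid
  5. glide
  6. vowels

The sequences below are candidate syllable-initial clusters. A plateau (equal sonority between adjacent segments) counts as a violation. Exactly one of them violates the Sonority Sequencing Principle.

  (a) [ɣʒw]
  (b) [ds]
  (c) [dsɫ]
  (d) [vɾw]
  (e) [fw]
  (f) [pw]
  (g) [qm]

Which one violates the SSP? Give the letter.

a

(a) sonority 2-2-5: ill-formed.
(b) sonority 1-2: well-formed.
(c) sonority 1-2-4: well-formed.
(d) sonority 2-4-5: well-formed.
(e) sonority 2-5: well-formed.
(f) sonority 1-5: well-formed.
(g) sonority 1-3: well-formed.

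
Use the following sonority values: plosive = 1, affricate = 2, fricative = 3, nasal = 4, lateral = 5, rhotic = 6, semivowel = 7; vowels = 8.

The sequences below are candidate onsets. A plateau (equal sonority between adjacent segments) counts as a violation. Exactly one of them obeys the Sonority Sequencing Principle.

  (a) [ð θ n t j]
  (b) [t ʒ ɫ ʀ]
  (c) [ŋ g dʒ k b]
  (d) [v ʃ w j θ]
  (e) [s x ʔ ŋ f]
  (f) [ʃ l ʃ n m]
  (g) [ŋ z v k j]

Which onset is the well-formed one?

b

(a) 3-3-4-1-7 → violates
(b) 1-3-5-6 → obeys
(c) 4-1-2-1-1 → violates
(d) 3-3-7-7-3 → violates
(e) 3-3-1-4-3 → violates
(f) 3-5-3-4-4 → violates
(g) 4-3-3-1-7 → violates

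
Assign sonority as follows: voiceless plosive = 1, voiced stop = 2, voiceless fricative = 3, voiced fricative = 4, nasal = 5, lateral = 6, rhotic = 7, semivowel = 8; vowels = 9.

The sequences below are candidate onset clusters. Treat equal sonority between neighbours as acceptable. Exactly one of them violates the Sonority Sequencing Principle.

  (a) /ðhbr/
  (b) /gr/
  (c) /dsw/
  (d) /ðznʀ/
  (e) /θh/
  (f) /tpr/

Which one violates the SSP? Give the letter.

(a) sonority 4-3-2-7: ill-formed.
(b) sonority 2-7: well-formed.
(c) sonority 2-3-8: well-formed.
(d) sonority 4-4-5-7: well-formed.
(e) sonority 3-3: well-formed.
(f) sonority 1-1-7: well-formed.

a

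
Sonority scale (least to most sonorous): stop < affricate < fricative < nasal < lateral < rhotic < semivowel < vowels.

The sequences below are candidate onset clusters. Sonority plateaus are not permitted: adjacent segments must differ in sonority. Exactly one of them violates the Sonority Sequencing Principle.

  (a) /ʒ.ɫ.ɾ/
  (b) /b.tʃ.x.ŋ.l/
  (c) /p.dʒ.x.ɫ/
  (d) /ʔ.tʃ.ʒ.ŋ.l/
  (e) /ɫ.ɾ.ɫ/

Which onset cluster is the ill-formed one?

e

(a) sonority 3-5-6: well-formed.
(b) sonority 1-2-3-4-5: well-formed.
(c) sonority 1-2-3-5: well-formed.
(d) sonority 1-2-3-4-5: well-formed.
(e) sonority 5-6-5: ill-formed.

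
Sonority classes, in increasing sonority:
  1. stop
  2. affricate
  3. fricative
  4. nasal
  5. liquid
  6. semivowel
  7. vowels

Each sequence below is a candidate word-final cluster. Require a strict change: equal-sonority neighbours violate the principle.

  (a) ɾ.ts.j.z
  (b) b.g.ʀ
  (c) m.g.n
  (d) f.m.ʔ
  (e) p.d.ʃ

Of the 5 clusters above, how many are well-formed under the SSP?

(a) ɾ.ts.j.z: profile 5-2-6-3 — violates.
(b) b.g.ʀ: profile 1-1-5 — violates.
(c) m.g.n: profile 4-1-4 — violates.
(d) f.m.ʔ: profile 3-4-1 — violates.
(e) p.d.ʃ: profile 1-1-3 — violates.

0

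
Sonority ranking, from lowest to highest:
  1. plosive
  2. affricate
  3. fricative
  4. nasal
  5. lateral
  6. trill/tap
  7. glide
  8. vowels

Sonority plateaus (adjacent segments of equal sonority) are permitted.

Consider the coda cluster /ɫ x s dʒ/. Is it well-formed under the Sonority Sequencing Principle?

yes

/ɫ/: lateral = 5.
/x/: fricative = 3.
/s/: fricative = 3.
/dʒ/: affricate = 2.
The profile 5-3-3-2 is non-increasing (plateaus allowed), so the coda cluster satisfies the SSP.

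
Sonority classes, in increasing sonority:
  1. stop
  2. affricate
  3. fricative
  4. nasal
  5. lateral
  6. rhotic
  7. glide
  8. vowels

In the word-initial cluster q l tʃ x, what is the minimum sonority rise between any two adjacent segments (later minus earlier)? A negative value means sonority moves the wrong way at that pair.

/q/ is a stop (sonority 1).
/l/ is a lateral (sonority 5).
/tʃ/ is an affricate (sonority 2).
/x/ is a fricative (sonority 3).
/q/→/l/: change +4.
/l/→/tʃ/: change -3.
/tʃ/→/x/: change +1.
Minimum = -3.

-3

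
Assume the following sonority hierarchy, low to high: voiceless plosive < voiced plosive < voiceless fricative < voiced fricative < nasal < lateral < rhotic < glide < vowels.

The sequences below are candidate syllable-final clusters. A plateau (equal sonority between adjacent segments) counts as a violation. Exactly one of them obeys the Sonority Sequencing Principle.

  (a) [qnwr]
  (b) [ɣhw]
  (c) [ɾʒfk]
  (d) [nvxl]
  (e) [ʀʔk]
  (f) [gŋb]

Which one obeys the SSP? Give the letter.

c

(a) sonority 1-5-8-7: ill-formed.
(b) sonority 4-3-8: ill-formed.
(c) sonority 7-4-3-1: well-formed.
(d) sonority 5-4-3-6: ill-formed.
(e) sonority 7-1-1: ill-formed.
(f) sonority 2-5-2: ill-formed.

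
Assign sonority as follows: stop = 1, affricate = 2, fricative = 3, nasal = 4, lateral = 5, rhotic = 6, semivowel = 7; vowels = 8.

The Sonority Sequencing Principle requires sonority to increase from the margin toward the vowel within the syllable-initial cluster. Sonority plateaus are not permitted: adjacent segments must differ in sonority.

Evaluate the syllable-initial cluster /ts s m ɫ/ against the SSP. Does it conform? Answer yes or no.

/ts/ — affricate, sonority 2.
/s/ — fricative, sonority 3.
/m/ — nasal, sonority 4.
/ɫ/ — lateral, sonority 5.
The profile 2-3-4-5 strictly rises, so the syllable-initial cluster satisfies the SSP.

yes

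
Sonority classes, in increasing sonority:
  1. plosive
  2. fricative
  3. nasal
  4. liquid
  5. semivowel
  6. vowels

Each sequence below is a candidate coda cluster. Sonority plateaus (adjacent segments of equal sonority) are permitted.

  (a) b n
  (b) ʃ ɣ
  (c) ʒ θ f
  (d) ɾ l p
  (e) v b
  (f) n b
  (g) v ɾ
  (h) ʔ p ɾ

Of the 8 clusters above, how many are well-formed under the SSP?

(a) b n: profile 1-3 — violates.
(b) ʃ ɣ: profile 2-2 — obeys.
(c) ʒ θ f: profile 2-2-2 — obeys.
(d) ɾ l p: profile 4-4-1 — obeys.
(e) v b: profile 2-1 — obeys.
(f) n b: profile 3-1 — obeys.
(g) v ɾ: profile 2-4 — violates.
(h) ʔ p ɾ: profile 1-1-4 — violates.

5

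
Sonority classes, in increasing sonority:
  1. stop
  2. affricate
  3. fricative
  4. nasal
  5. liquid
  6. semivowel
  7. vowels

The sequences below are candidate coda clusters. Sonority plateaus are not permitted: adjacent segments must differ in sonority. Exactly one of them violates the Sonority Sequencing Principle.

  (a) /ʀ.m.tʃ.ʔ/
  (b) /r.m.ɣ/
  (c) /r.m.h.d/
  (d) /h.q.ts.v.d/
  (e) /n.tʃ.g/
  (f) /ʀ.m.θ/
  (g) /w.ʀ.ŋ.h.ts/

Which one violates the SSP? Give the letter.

(a) /ʀ.m.tʃ.ʔ/: profile 5-4-2-1 — obeys.
(b) /r.m.ɣ/: profile 5-4-3 — obeys.
(c) /r.m.h.d/: profile 5-4-3-1 — obeys.
(d) /h.q.ts.v.d/: profile 3-1-2-3-1 — violates.
(e) /n.tʃ.g/: profile 4-2-1 — obeys.
(f) /ʀ.m.θ/: profile 5-4-3 — obeys.
(g) /w.ʀ.ŋ.h.ts/: profile 6-5-4-3-2 — obeys.

d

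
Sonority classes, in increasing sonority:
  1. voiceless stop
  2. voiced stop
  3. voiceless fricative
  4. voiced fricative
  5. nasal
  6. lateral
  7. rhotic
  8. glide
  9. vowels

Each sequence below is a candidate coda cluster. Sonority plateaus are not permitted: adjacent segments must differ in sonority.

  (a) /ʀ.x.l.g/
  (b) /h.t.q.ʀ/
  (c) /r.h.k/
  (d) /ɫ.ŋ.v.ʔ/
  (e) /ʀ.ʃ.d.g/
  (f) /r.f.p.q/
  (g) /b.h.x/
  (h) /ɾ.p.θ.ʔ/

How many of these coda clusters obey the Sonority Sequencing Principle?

2

(a) 7-3-6-2 → violates
(b) 3-1-1-7 → violates
(c) 7-3-1 → obeys
(d) 6-5-4-1 → obeys
(e) 7-3-2-2 → violates
(f) 7-3-1-1 → violates
(g) 2-3-3 → violates
(h) 7-1-3-1 → violates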